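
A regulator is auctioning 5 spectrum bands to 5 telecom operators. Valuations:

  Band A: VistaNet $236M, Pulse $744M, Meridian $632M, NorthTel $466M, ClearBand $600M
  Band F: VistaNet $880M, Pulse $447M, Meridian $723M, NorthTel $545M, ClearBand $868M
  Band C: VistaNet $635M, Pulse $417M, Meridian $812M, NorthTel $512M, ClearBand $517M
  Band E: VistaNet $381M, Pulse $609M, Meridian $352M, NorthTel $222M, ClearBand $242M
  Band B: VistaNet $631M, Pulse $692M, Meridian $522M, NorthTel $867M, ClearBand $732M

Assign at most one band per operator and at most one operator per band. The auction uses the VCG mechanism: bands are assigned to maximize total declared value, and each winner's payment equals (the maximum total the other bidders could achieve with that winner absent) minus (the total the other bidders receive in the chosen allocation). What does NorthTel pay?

NorthTel pays $267M.

Efficient allocation: VistaNet→Band F ($880M), Pulse→Band E ($609M), Meridian→Band C ($812M), NorthTel→Band B ($867M), ClearBand→Band A ($600M); total welfare W = $3768M.
NorthTel receives Band B at value $867M, so the others get W − 867 = $2901M.
Without NorthTel: best allocation of the remaining 4 bidders over all 5 bands is VistaNet→Band F ($880M), Pulse→Band A ($744M), Meridian→Band C ($812M), ClearBand→Band B ($732M), total $3168M.
VCG payment = (others' best without NorthTel) − (others' welfare with NorthTel) = 3168 − 2901 = $267M.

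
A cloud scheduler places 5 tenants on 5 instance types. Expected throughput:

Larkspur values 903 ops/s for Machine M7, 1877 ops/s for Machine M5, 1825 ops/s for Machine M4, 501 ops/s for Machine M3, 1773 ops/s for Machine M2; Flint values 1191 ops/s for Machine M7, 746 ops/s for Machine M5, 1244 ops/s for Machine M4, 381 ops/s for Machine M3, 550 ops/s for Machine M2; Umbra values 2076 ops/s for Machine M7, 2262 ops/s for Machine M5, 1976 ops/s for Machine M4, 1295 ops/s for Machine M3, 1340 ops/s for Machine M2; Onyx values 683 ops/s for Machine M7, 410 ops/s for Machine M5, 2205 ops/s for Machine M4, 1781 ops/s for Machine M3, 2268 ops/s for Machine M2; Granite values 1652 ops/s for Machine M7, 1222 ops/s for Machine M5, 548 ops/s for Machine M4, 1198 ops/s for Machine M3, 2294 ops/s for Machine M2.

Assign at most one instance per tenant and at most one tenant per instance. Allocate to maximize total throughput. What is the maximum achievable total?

Optimal: Larkspur→Machine M4 (1825 ops/s), Flint→Machine M7 (1191 ops/s), Umbra→Machine M5 (2262 ops/s), Onyx→Machine M3 (1781 ops/s), Granite→Machine M2 (2294 ops/s) — total 1825+1191+2262+1781+2294 = 9353 ops/s.
Row-greedy (each tenant in turn takes its best remaining instance) gives 8663 ops/s, worse by 690.
Swapping Flint↔Larkspur (Flint→Machine M4 1244 ops/s, Larkspur→Machine M7 903 ops/s) loses 869.

Maximum total: 9353 ops/s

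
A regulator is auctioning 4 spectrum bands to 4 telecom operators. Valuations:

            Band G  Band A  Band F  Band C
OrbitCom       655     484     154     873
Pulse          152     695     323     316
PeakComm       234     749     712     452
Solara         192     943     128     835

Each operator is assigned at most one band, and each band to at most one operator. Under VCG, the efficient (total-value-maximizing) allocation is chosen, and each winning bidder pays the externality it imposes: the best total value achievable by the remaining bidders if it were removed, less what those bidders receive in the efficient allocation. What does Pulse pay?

Pulse pays $326M.

Efficient allocation: OrbitCom→Band G ($655M), Pulse→Band A ($695M), PeakComm→Band F ($712M), Solara→Band C ($835M); total welfare W = $2897M.
Pulse receives Band A at value $695M, so the others get W − 695 = $2202M.
Without Pulse: best allocation of the remaining 3 bidders over all 4 bands is OrbitCom→Band C ($873M), PeakComm→Band F ($712M), Solara→Band A ($943M), total $2528M.
VCG payment = (others' best without Pulse) − (others' welfare with Pulse) = 2528 − 2202 = $326M.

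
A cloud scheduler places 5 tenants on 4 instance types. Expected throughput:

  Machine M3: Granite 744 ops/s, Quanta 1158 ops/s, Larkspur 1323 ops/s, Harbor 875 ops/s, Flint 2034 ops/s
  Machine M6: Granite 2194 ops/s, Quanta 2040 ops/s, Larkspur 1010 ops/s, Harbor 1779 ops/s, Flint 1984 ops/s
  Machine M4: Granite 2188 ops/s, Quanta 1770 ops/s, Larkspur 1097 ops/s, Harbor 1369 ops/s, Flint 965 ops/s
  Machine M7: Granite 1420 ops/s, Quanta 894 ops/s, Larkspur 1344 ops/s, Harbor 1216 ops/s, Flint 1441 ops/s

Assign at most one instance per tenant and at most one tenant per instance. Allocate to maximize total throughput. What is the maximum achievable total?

Max total: 7606 ops/s

Optimal: Flint→Machine M3 (2034 ops/s), Quanta→Machine M6 (2040 ops/s), Granite→Machine M4 (2188 ops/s), Larkspur→Machine M7 (1344 ops/s) — total 2034+2040+2188+1344 = 7606 ops/s.
Max-entry greedy (repeatedly take the single best remaining cell) gives 7342 ops/s, worse by 264.
Next-best assignment: Flint→Machine M3, Quanta→Machine M6, Granite→Machine M4, Harbor→Machine M7 = 7478 ops/s.
No other one-to-one assignment exceeds 7606 ops/s.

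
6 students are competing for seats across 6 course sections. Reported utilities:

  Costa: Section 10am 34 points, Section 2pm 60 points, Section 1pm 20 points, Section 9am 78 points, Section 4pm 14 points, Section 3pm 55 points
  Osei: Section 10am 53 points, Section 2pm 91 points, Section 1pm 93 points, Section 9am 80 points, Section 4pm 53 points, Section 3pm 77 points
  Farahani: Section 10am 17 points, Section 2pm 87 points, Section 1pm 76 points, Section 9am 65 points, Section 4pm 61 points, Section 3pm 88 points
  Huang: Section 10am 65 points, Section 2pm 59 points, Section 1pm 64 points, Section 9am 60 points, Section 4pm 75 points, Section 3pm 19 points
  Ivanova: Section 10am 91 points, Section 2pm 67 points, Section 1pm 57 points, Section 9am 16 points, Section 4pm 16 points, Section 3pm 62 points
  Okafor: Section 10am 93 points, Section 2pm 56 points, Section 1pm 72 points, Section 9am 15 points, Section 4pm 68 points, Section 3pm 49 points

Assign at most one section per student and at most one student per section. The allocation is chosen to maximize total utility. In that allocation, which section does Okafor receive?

Optimal: Costa→Section 9am (78 points), Osei→Section 2pm (91 points), Farahani→Section 3pm (88 points), Huang→Section 4pm (75 points), Ivanova→Section 10am (91 points), Okafor→Section 1pm (72 points) — total 78+91+88+75+91+72 = 495 points.
Row-greedy (each student in turn takes its best remaining section) gives 481 points, worse by 14.
Checked against all permutations: 495 points is optimal.
Okafor's own top section is Section 10am (93 points), but forcing Okafor→Section 10am and reassigning the rest optimally gives only 494 points — worse by 1.

Okafor receives Section 1pm.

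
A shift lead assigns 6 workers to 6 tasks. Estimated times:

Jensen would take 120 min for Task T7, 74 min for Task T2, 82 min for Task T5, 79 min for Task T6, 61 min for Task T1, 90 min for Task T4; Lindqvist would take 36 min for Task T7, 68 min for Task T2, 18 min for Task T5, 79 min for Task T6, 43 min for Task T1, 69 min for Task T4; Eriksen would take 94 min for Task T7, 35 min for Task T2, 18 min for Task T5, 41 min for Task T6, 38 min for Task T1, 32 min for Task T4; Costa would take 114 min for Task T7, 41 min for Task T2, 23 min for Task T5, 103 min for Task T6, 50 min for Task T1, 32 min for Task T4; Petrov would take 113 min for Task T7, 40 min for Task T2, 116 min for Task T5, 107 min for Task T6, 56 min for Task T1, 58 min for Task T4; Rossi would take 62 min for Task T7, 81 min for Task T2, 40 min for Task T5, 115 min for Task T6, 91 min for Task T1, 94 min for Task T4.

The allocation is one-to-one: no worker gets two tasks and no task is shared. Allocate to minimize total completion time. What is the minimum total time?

Minimum total: 250 min

Optimal: Jensen→Task T1 (61 min), Lindqvist→Task T7 (36 min), Eriksen→Task T6 (41 min), Costa→Task T4 (32 min), Petrov→Task T2 (40 min), Rossi→Task T5 (40 min) — total 61+36+41+32+40+40 = 250 min.
Column-greedy (each task in turn goes to its cheapest remaining worker) gives 323 min, worse by 73.
Swapping Lindqvist↔Eriksen (Lindqvist→Task T6 79 min, Eriksen→Task T7 94 min) adds 96.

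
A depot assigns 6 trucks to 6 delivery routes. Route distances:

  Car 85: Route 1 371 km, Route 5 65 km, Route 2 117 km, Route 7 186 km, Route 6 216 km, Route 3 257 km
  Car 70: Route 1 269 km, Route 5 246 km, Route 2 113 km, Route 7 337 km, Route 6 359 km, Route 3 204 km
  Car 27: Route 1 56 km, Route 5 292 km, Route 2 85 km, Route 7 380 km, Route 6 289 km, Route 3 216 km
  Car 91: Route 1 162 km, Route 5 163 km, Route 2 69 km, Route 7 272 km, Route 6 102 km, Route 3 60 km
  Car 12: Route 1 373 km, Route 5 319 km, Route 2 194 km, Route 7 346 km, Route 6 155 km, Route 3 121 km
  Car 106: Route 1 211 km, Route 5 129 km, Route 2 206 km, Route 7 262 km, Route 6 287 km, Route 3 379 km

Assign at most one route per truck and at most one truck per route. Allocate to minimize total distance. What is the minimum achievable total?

This is a one-to-one assignment (minimum-cost bipartite matching).
Optimal: Car 85→Route 7 (186 km), Car 70→Route 2 (113 km), Car 27→Route 1 (56 km), Car 91→Route 3 (60 km), Car 12→Route 6 (155 km), Car 106→Route 5 (129 km) — total 186+113+56+60+155+129 = 699 km.

Min total: 699 km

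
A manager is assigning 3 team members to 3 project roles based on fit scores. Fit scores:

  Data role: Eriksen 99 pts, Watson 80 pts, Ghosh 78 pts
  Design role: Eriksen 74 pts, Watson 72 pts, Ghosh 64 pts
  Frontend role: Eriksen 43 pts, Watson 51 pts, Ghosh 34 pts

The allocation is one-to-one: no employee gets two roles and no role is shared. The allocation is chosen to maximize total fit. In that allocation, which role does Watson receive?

Optimal: Eriksen→Data role (99 pts), Watson→Frontend role (51 pts), Ghosh→Design role (64 pts) — total 99+51+64 = 214 pts.
Row-greedy (each employee in turn takes its best remaining role) gives 205 pts, worse by 9.
Swapping Eriksen↔Watson (Eriksen→Frontend role 43 pts, Watson→Data role 80 pts) loses 27.
Watson's own top role is Data role (80 pts), but forcing Watson→Data role and reassigning the rest optimally gives only 188 pts — worse by 26.

Watson receives Frontend role.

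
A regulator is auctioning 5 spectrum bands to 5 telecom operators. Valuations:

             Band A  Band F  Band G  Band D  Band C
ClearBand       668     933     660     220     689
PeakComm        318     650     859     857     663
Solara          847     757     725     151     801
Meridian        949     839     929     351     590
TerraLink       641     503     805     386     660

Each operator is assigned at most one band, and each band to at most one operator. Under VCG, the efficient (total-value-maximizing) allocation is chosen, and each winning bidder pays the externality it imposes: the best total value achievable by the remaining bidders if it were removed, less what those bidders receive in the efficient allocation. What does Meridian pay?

Meridian pays $46M.

Efficient allocation: ClearBand→Band F ($933M), PeakComm→Band D ($857M), Solara→Band C ($801M), Meridian→Band A ($949M), TerraLink→Band G ($805M); total welfare W = $4345M.
Meridian receives Band A at value $949M, so the others get W − 949 = $3396M.
Without Meridian: best allocation of the remaining 4 bidders over all 5 bands is ClearBand→Band F ($933M), PeakComm→Band D ($857M), Solara→Band A ($847M), TerraLink→Band G ($805M), total $3442M.
VCG payment = (others' best without Meridian) − (others' welfare with Meridian) = 3442 − 3396 = $46M.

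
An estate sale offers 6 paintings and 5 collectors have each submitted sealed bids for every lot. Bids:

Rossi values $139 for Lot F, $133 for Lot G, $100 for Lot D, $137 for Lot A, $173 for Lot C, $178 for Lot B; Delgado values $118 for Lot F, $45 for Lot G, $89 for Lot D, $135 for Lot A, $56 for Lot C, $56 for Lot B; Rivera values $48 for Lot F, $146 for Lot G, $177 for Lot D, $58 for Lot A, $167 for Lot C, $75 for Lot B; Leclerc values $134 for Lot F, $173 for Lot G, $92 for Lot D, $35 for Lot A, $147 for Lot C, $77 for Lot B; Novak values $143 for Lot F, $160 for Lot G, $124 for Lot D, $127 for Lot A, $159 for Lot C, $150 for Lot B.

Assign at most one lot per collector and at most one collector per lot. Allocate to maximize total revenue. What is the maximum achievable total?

Max total: $822

This is a one-to-one assignment (maximum-weight bipartite matching).
Optimal: Rossi→Lot B ($178), Delgado→Lot A ($135), Rivera→Lot D ($177), Leclerc→Lot G ($173), Novak→Lot C ($159) — total 178+135+177+173+159 = $822.
Column-greedy (each lot in turn goes to its best remaining collector) gives $686, worse by 136.
Next-best assignment: Rossi→Lot C, Delgado→Lot A, Rivera→Lot D, Leclerc→Lot G, Novak→Lot B = $808.
No other one-to-one assignment exceeds $822.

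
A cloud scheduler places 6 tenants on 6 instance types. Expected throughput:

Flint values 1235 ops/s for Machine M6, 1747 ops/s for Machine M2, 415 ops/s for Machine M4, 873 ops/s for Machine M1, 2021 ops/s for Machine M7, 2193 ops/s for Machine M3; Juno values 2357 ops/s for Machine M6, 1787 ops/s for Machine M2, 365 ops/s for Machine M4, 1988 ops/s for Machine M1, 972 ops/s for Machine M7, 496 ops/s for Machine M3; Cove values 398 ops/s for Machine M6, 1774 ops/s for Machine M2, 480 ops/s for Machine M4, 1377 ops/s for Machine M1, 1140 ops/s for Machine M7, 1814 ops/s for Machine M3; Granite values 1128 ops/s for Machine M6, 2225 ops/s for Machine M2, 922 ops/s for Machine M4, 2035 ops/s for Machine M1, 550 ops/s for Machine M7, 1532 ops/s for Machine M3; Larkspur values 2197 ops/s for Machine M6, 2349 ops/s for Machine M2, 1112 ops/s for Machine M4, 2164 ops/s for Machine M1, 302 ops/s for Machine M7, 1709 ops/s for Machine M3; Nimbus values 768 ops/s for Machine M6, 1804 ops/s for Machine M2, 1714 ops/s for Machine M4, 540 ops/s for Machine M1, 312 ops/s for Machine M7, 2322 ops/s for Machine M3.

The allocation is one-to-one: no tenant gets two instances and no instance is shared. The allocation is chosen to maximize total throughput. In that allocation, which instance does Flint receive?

Optimal: Flint→Machine M7 (2021 ops/s), Juno→Machine M6 (2357 ops/s), Cove→Machine M3 (1814 ops/s), Granite→Machine M2 (2225 ops/s), Larkspur→Machine M1 (2164 ops/s), Nimbus→Machine M4 (1714 ops/s) — total 2021+2357+1814+2225+2164+1714 = 12295 ops/s.
Column-greedy (each instance in turn goes to its best remaining tenant) gives 12290 ops/s, worse by 5.
Swapping Nimbus↔Flint (Nimbus→Machine M7 312 ops/s, Flint→Machine M4 415 ops/s) loses 3008.
No other one-to-one assignment exceeds 12295 ops/s.
Flint's own top instance is Machine M3 (2193 ops/s), but forcing Flint→Machine M3 and reassigning the rest optimally gives only 11793 ops/s — worse by 502.

Flint receives Machine M7.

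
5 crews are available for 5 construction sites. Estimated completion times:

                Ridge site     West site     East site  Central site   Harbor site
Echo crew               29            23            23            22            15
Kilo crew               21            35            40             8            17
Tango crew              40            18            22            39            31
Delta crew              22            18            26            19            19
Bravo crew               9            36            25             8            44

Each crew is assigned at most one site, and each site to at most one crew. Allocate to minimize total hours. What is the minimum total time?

Minimum total: 72 hours

Optimal: Echo crew→Harbor site (15 hours), Kilo crew→Central site (8 hours), Tango crew→East site (22 hours), Delta crew→West site (18 hours), Bravo crew→Ridge site (9 hours) — total 15+8+22+18+9 = 72 hours.
Min-entry greedy (repeatedly take the single cheapest remaining cell) gives 76 hours, worse by 4.
Next-best assignment: Echo crew→Harbor site, Kilo crew→Central site, Tango crew→West site, Delta crew→East site, Bravo crew→Ridge site = 76 hours.
No other one-to-one assignment undercuts 72 hours.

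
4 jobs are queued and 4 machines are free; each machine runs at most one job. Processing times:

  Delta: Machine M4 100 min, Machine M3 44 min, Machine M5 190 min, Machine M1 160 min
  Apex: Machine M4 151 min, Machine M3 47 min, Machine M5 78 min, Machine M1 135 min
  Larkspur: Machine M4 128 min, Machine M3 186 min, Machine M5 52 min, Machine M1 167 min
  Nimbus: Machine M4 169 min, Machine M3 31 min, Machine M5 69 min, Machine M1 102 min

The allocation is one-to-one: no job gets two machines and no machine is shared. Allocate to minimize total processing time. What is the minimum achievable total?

Optimal: Delta→Machine M4 (100 min), Apex→Machine M3 (47 min), Larkspur→Machine M5 (52 min), Nimbus→Machine M1 (102 min) — total 100+47+52+102 = 301 min.
Column-greedy (each machine in turn goes to its cheapest remaining job) gives 318 min, worse by 17.

Minimum total: 301 min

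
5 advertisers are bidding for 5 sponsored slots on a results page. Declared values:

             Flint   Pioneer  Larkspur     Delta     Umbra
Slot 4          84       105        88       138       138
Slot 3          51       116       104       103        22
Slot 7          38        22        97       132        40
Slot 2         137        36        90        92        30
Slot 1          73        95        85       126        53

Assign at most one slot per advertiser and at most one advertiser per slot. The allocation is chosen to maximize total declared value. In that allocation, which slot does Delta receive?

Delta receives Slot 1.

Optimal: Flint→Slot 2 ($137), Pioneer→Slot 3 ($116), Larkspur→Slot 7 ($97), Delta→Slot 1 ($126), Umbra→Slot 4 ($138) — total 137+116+97+126+138 = $614.
Column-greedy (each slot in turn goes to its best remaining advertiser) gives $541, worse by 73.
Next-best assignment: Flint→Slot 2, Pioneer→Slot 3, Larkspur→Slot 1, Delta→Slot 7, Umbra→Slot 4 = $608.
Delta's own top slot is Slot 4 ($138), but forcing Delta→Slot 4 and reassigning the rest optimally gives only $541 — worse by 73.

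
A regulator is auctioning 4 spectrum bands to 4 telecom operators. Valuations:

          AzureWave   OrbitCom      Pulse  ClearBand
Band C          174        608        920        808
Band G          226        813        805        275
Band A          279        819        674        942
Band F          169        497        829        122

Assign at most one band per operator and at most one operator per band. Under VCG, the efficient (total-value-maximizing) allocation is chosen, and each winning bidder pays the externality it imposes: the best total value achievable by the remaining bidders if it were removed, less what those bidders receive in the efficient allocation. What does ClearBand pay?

ClearBand pays $110M.

Efficient allocation: AzureWave→Band F ($169M), OrbitCom→Band G ($813M), Pulse→Band C ($920M), ClearBand→Band A ($942M); total welfare W = $2844M.
ClearBand receives Band A at value $942M, so the others get W − 942 = $1902M.
Without ClearBand: best allocation of the remaining 3 bidders over all 4 bands is AzureWave→Band A ($279M), OrbitCom→Band G ($813M), Pulse→Band C ($920M), total $2012M.
VCG payment = (others' best without ClearBand) − (others' welfare with ClearBand) = 2012 − 1902 = $110M.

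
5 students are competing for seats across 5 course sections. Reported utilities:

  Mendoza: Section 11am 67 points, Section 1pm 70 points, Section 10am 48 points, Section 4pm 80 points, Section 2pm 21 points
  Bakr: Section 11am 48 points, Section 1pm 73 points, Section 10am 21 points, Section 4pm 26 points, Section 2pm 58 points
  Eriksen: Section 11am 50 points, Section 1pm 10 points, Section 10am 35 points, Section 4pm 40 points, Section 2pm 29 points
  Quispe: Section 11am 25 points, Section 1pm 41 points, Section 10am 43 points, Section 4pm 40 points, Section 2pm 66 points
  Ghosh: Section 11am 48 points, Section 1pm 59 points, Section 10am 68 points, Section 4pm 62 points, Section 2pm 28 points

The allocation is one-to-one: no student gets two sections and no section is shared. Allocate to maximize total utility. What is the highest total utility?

This is the linear assignment problem.
Optimal: Mendoza→Section 4pm (80 points), Bakr→Section 1pm (73 points), Eriksen→Section 11am (50 points), Quispe→Section 2pm (66 points), Ghosh→Section 10am (68 points) — total 80+73+50+66+68 = 337 points.
Column-greedy (each section in turn goes to its best remaining student) gives 314 points, worse by 23.
Swapping Quispe↔Ghosh (Quispe→Section 10am 43 points, Ghosh→Section 2pm 28 points) loses 63.
Checked against all permutations: 337 points is optimal.

Max total: 337 points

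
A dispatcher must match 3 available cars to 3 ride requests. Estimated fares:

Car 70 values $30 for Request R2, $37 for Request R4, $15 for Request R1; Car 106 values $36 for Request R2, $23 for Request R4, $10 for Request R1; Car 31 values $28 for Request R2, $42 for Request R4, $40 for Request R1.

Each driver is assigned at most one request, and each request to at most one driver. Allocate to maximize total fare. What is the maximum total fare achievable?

Optimal: Car 70→Request R4 ($37), Car 106→Request R2 ($36), Car 31→Request R1 ($40) — total 37+36+40 = $113.
Max-entry greedy (repeatedly take the single best remaining cell) gives $93, worse by 20.
Swapping Car 106↔Car 70 (Car 106→Request R4 $23, Car 70→Request R2 $30) loses 20.

Maximum total: $113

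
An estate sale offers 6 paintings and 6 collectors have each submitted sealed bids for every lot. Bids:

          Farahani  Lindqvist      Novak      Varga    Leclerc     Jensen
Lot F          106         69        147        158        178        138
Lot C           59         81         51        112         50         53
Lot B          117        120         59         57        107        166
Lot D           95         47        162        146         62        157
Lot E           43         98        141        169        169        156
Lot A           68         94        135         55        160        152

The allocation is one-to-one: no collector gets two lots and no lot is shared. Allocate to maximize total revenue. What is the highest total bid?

Optimal: Farahani→Lot B ($117), Lindqvist→Lot C ($81), Novak→Lot D ($162), Varga→Lot E ($169), Leclerc→Lot F ($178), Jensen→Lot A ($152) — total 117+81+162+169+178+152 = $859.
Column-greedy (each lot in turn goes to its best remaining collector) gives $784, worse by 75.
Next-best assignment: Farahani→Lot F, Lindqvist→Lot C, Novak→Lot D, Varga→Lot E, Leclerc→Lot A, Jensen→Lot B = $844.
Checked against all permutations: $859 is optimal.

Max total: $859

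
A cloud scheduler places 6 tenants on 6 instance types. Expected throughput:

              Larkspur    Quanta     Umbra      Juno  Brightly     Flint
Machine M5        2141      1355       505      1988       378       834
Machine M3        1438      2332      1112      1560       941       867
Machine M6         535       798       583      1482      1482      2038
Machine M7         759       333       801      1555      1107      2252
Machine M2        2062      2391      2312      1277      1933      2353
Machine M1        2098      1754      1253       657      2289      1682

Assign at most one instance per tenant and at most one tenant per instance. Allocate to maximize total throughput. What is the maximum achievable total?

Maximum total: 12808 ops/s

Optimal: Larkspur→Machine M5 (2141 ops/s), Quanta→Machine M3 (2332 ops/s), Umbra→Machine M2 (2312 ops/s), Juno→Machine M6 (1482 ops/s), Brightly→Machine M1 (2289 ops/s), Flint→Machine M7 (2252 ops/s) — total 2141+2332+2312+1482+2289+2252 = 12808 ops/s.
Max-entry greedy (repeatedly take the single best remaining cell) gives 11216 ops/s, worse by 1592.
No other one-to-one assignment exceeds 12808 ops/s.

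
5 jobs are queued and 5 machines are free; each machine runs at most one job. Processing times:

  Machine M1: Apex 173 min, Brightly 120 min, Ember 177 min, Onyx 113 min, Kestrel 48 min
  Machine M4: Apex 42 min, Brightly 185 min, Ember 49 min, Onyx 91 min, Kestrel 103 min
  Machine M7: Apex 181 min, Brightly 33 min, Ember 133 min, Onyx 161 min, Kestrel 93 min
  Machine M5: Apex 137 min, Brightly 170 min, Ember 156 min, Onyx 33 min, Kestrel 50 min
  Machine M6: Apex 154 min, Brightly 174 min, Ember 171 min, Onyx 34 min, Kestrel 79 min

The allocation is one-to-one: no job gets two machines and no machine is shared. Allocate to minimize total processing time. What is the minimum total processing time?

Min total: 301 min

Optimal: Apex→Machine M5 (137 min), Brightly→Machine M7 (33 min), Ember→Machine M4 (49 min), Onyx→Machine M6 (34 min), Kestrel→Machine M1 (48 min) — total 137+33+49+34+48 = 301 min.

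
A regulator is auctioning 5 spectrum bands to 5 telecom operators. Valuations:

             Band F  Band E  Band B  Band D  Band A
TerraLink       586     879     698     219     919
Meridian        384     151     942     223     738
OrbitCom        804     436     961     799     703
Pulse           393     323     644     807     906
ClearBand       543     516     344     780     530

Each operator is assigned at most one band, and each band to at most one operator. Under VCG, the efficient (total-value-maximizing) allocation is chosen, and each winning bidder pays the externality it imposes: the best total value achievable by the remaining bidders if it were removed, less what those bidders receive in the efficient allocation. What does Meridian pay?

Meridian pays $157M.

Efficient allocation: TerraLink→Band E ($879M), Meridian→Band B ($942M), OrbitCom→Band F ($804M), Pulse→Band A ($906M), ClearBand→Band D ($780M); total welfare W = $4311M.
Meridian receives Band B at value $942M, so the others get W − 942 = $3369M.
Without Meridian: best allocation of the remaining 4 bidders over all 5 bands is TerraLink→Band E ($879M), OrbitCom→Band B ($961M), Pulse→Band A ($906M), ClearBand→Band D ($780M), total $3526M.
VCG payment = (others' best without Meridian) − (others' welfare with Meridian) = 3526 − 3369 = $157M.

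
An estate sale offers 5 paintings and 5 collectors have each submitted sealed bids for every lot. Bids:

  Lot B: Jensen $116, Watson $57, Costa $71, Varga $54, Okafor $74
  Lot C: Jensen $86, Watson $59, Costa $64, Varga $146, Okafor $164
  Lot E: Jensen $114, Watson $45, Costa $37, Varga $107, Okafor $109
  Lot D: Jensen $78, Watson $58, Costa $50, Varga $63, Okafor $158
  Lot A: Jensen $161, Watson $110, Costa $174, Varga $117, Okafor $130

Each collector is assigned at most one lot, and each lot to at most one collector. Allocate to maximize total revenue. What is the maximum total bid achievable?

This is the linear assignment problem.
Optimal: Jensen→Lot E ($114), Watson→Lot B ($57), Costa→Lot A ($174), Varga→Lot C ($146), Okafor→Lot D ($158) — total 114+57+174+146+158 = $649.
Column-greedy (each lot in turn goes to its best remaining collector) gives $619, worse by 30.

Maximum total: $649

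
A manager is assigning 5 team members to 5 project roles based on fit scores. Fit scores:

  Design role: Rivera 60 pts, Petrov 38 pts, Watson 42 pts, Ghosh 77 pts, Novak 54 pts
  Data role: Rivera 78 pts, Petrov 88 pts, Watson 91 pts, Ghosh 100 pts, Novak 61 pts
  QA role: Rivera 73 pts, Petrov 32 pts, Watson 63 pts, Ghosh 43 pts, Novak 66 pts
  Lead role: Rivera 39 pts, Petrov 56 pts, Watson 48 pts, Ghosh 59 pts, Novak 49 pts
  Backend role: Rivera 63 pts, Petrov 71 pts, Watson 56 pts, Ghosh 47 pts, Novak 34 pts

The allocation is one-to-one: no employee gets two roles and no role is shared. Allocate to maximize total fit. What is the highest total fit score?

Treat this as an assignment problem: match each employee to one role.
Optimal: Rivera→QA role (73 pts), Petrov→Backend role (71 pts), Watson→Data role (91 pts), Ghosh→Design role (77 pts), Novak→Lead role (49 pts) — total 73+71+91+77+49 = 361 pts.
Row-greedy (each employee in turn takes its best remaining role) gives 338 pts, worse by 23.
Next-best assignment: Rivera→Backend role, Petrov→Lead role, Watson→Data role, Ghosh→Design role, Novak→QA role = 353 pts.
Swapping Rivera↔Petrov (Rivera→Backend role 63 pts, Petrov→QA role 32 pts) loses 49.
Checked against all permutations: 361 pts is optimal.

Maximum total: 361 pts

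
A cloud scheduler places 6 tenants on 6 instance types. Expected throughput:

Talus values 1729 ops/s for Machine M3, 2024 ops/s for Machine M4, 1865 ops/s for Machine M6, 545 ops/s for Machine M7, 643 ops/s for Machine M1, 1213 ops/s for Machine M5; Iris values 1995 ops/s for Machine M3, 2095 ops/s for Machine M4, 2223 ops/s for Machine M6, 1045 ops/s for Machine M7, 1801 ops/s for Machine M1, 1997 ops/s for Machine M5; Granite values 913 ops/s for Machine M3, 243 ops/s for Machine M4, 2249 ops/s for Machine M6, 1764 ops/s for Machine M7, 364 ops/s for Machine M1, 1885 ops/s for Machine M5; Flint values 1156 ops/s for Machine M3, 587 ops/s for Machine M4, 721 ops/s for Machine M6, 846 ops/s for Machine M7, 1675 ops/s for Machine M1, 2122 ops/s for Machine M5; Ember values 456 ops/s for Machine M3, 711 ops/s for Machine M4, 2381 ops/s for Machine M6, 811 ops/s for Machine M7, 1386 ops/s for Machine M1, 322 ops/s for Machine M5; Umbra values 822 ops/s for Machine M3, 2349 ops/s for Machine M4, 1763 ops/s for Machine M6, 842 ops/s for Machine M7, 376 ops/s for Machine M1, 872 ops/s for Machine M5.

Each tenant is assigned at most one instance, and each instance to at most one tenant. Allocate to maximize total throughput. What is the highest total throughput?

This is the linear assignment problem.
Optimal: Talus→Machine M3 (1729 ops/s), Iris→Machine M1 (1801 ops/s), Granite→Machine M7 (1764 ops/s), Flint→Machine M5 (2122 ops/s), Ember→Machine M6 (2381 ops/s), Umbra→Machine M4 (2349 ops/s) — total 1729+1801+1764+2122+2381+2349 = 12146 ops/s.
Max-entry greedy (repeatedly take the single best remaining cell) gives 11254 ops/s, worse by 892.
Swapping Umbra↔Iris (Umbra→Machine M1 376 ops/s, Iris→Machine M4 2095 ops/s) loses 1679.
Checked against all permutations: 12146 ops/s is optimal.

Maximum total: 12146 ops/s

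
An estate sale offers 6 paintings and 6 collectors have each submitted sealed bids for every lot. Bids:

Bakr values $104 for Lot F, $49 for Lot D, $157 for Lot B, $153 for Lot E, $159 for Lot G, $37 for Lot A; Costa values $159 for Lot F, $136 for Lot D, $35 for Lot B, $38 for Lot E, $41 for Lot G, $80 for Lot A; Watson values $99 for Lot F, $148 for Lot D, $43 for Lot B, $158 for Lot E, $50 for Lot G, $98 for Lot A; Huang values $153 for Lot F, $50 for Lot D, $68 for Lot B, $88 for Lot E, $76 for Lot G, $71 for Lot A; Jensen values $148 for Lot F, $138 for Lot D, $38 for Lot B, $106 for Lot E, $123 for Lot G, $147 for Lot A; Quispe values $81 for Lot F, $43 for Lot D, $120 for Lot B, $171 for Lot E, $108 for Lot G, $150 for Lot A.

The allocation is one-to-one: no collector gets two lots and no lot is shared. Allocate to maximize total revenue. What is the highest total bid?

Max total: $877

Optimal: Bakr→Lot B ($157), Costa→Lot D ($136), Watson→Lot E ($158), Huang→Lot F ($153), Jensen→Lot G ($123), Quispe→Lot A ($150) — total 157+136+158+153+123+150 = $877.
Max-entry greedy (repeatedly take the single best remaining cell) gives $852, worse by 25.
Next-best assignment: Bakr→Lot G, Costa→Lot D, Watson→Lot E, Huang→Lot F, Jensen→Lot A, Quispe→Lot B = $873.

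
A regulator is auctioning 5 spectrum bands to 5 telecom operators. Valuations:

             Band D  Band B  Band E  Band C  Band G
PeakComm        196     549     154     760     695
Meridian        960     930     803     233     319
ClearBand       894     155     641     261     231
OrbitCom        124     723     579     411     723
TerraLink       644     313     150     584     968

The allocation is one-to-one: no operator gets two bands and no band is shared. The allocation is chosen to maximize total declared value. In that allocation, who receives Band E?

Meridian receives Band E.

Optimal: PeakComm→Band C ($760M), Meridian→Band E ($803M), ClearBand→Band D ($894M), OrbitCom→Band B ($723M), TerraLink→Band G ($968M) — total 760+803+894+723+968 = $4148M.
Row-greedy (each operator in turn takes its best remaining band) gives $4052M, worse by 96.
Swapping TerraLink↔ClearBand (TerraLink→Band D $644M, ClearBand→Band G $231M) loses 987.
Checked against all permutations: $4148M is optimal.
Meridian's own top band is Band D ($960M), but forcing Meridian→Band D and reassigning the rest optimally gives only $4052M — worse by 96.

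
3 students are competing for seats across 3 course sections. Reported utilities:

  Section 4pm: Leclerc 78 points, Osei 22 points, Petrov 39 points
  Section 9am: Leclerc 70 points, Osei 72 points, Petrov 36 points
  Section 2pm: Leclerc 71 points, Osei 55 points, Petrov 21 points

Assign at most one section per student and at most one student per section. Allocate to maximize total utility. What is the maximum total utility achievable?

Max total: 182 points

Optimal: Leclerc→Section 2pm (71 points), Osei→Section 9am (72 points), Petrov→Section 4pm (39 points) — total 71+72+39 = 182 points.
Max-entry greedy (repeatedly take the single best remaining cell) gives 171 points, worse by 11.
Every other assignment is strictly worse.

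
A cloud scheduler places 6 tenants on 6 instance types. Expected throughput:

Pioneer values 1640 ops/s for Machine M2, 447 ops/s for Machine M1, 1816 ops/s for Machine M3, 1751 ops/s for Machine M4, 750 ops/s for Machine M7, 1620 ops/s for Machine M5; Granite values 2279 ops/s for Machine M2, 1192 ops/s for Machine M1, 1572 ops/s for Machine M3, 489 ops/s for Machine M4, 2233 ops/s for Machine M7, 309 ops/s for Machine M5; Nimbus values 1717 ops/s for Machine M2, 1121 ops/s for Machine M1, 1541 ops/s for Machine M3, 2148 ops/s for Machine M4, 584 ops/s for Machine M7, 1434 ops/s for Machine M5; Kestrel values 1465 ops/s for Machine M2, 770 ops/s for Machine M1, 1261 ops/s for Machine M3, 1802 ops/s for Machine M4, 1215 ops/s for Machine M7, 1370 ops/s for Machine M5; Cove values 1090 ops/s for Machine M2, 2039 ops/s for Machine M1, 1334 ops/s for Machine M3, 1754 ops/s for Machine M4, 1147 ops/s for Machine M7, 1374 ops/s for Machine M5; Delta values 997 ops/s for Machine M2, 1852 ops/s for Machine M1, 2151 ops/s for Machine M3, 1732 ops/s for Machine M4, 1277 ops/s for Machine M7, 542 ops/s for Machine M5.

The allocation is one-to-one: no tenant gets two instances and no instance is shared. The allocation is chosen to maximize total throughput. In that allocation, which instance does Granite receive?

Granite receives Machine M7.

This is the linear assignment problem.
Optimal: Pioneer→Machine M5 (1620 ops/s), Granite→Machine M7 (2233 ops/s), Nimbus→Machine M4 (2148 ops/s), Kestrel→Machine M2 (1465 ops/s), Cove→Machine M1 (2039 ops/s), Delta→Machine M3 (2151 ops/s) — total 1620+2233+2148+1465+2039+2151 = 11656 ops/s.
Max-entry greedy (repeatedly take the single best remaining cell) gives 11452 ops/s, worse by 204.
Granite's own top instance is Machine M2 (2279 ops/s), but forcing Granite→Machine M2 and reassigning the rest optimally gives only 11452 ops/s — worse by 204.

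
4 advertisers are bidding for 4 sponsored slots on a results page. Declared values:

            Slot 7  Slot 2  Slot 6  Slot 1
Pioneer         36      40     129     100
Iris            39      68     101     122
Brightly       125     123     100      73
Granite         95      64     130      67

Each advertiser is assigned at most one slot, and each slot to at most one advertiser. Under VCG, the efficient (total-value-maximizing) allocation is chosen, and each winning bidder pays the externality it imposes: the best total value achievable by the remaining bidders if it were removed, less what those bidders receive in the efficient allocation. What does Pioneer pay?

Efficient allocation: Pioneer→Slot 6 ($129), Iris→Slot 1 ($122), Brightly→Slot 2 ($123), Granite→Slot 7 ($95); total welfare W = $469.
Pioneer receives Slot 6 at value $129, so the others get W − 129 = $340.
Without Pioneer: best allocation of the remaining 3 bidders over all 4 slots is Iris→Slot 1 ($122), Brightly→Slot 7 ($125), Granite→Slot 6 ($130), total $377.
VCG payment = (others' best without Pioneer) − (others' welfare with Pioneer) = 377 − 340 = $37.

Pioneer pays $37.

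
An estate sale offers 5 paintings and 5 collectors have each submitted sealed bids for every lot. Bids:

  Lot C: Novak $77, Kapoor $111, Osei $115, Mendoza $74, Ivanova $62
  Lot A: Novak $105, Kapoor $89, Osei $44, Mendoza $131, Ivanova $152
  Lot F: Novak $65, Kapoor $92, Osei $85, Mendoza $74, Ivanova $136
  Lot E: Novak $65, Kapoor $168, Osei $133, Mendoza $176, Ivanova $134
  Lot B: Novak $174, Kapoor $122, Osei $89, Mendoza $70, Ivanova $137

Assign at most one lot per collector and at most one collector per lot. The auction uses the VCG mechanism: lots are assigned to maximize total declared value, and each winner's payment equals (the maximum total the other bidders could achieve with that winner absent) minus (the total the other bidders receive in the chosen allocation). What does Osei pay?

Osei pays $4.

Efficient allocation: Novak→Lot B ($174), Kapoor→Lot E ($168), Osei→Lot C ($115), Mendoza→Lot A ($131), Ivanova→Lot F ($136); total welfare W = $724.
Osei receives Lot C at value $115, so the others get W − 115 = $609.
Without Osei: best allocation of the remaining 4 bidders over all 5 lots is Novak→Lot B ($174), Kapoor→Lot C ($111), Mendoza→Lot E ($176), Ivanova→Lot A ($152), total $613.
VCG payment = (others' best without Osei) − (others' welfare with Osei) = 613 − 609 = $4.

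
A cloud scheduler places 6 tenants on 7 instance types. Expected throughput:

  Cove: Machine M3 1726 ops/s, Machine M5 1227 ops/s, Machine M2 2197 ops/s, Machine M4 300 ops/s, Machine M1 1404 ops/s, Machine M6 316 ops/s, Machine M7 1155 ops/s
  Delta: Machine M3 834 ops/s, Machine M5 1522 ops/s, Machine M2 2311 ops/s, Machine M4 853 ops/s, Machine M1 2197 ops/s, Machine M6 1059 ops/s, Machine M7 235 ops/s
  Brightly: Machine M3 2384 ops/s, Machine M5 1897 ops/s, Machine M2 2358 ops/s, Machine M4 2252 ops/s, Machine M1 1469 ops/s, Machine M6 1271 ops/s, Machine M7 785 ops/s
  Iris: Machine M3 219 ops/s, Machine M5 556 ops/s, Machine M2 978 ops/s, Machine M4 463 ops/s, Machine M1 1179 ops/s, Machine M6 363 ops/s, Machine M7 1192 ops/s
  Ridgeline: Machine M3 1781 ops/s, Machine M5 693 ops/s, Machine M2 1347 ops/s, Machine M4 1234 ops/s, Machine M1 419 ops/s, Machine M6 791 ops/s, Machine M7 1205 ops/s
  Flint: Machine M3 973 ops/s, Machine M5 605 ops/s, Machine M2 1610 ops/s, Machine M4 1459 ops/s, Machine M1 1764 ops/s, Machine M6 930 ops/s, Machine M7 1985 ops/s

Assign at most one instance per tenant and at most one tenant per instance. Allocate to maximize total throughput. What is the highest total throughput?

Treat this as an assignment problem: match each tenant to one instance.
Optimal: Cove→Machine M2 (2197 ops/s), Delta→Machine M1 (2197 ops/s), Brightly→Machine M4 (2252 ops/s), Iris→Machine M5 (556 ops/s), Ridgeline→Machine M3 (1781 ops/s), Flint→Machine M7 (1985 ops/s) — total 2197+2197+2252+556+1781+1985 = 10968 ops/s.
Max-entry greedy (repeatedly take the single best remaining cell) gives 9874 ops/s, worse by 1094.
Next-best assignment: Cove→Machine M2, Delta→Machine M5, Brightly→Machine M4, Iris→Machine M1, Ridgeline→Machine M3, Flint→Machine M7 = 10916 ops/s.
Swapping Ridgeline↔Cove (Ridgeline→Machine M2 1347 ops/s, Cove→Machine M3 1726 ops/s) loses 905.

Maximum total: 10968 ops/s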